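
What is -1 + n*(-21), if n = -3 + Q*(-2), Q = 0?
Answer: 62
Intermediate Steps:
n = -3 (n = -3 + 0*(-2) = -3 + 0 = -3)
-1 + n*(-21) = -1 - 3*(-21) = -1 + 63 = 62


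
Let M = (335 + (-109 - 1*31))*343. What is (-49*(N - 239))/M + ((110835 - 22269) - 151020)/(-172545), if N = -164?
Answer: 793771/1207815 ≈ 0.65720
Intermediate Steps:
M = 66885 (M = (335 + (-109 - 31))*343 = (335 - 140)*343 = 195*343 = 66885)
(-49*(N - 239))/M + ((110835 - 22269) - 151020)/(-172545) = -49*(-164 - 239)/66885 + ((110835 - 22269) - 151020)/(-172545) = -49*(-403)*(1/66885) + (88566 - 151020)*(-1/172545) = 19747*(1/66885) - 62454*(-1/172545) = 31/105 + 20818/57515 = 793771/1207815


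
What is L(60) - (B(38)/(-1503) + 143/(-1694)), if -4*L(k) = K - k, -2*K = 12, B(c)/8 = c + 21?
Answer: 1955675/115731 ≈ 16.898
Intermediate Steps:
B(c) = 168 + 8*c (B(c) = 8*(c + 21) = 8*(21 + c) = 168 + 8*c)
K = -6 (K = -½*12 = -6)
L(k) = 3/2 + k/4 (L(k) = -(-6 - k)/4 = 3/2 + k/4)
L(60) - (B(38)/(-1503) + 143/(-1694)) = (3/2 + (¼)*60) - ((168 + 8*38)/(-1503) + 143/(-1694)) = (3/2 + 15) - ((168 + 304)*(-1/1503) + 143*(-1/1694)) = 33/2 - (472*(-1/1503) - 13/154) = 33/2 - (-472/1503 - 13/154) = 33/2 - 1*(-92227/231462) = 33/2 + 92227/231462 = 1955675/115731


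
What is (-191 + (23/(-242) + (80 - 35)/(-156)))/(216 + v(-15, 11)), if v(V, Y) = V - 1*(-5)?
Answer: -1204185/1296152 ≈ -0.92905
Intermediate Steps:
v(V, Y) = 5 + V (v(V, Y) = V + 5 = 5 + V)
(-191 + (23/(-242) + (80 - 35)/(-156)))/(216 + v(-15, 11)) = (-191 + (23/(-242) + (80 - 35)/(-156)))/(216 + (5 - 15)) = (-191 + (23*(-1/242) + 45*(-1/156)))/(216 - 10) = (-191 + (-23/242 - 15/52))/206 = (-191 - 2413/6292)*(1/206) = -1204185/6292*1/206 = -1204185/1296152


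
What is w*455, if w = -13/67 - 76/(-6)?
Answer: 1140685/201 ≈ 5675.0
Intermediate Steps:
w = 2507/201 (w = -13*1/67 - 76*(-1/6) = -13/67 + 38/3 = 2507/201 ≈ 12.473)
w*455 = (2507/201)*455 = 1140685/201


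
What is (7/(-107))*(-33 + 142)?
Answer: -763/107 ≈ -7.1308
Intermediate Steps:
(7/(-107))*(-33 + 142) = (7*(-1/107))*109 = -7/107*109 = -763/107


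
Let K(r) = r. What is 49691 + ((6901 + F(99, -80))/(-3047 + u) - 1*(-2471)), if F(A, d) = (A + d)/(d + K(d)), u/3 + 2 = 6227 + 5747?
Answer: 274323148621/5259040 ≈ 52162.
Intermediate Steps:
u = 35916 (u = -6 + 3*(6227 + 5747) = -6 + 3*11974 = -6 + 35922 = 35916)
F(A, d) = (A + d)/(2*d) (F(A, d) = (A + d)/(d + d) = (A + d)/((2*d)) = (A + d)*(1/(2*d)) = (A + d)/(2*d))
49691 + ((6901 + F(99, -80))/(-3047 + u) - 1*(-2471)) = 49691 + ((6901 + (1/2)*(99 - 80)/(-80))/(-3047 + 35916) - 1*(-2471)) = 49691 + ((6901 + (1/2)*(-1/80)*19)/32869 + 2471) = 49691 + ((6901 - 19/160)*(1/32869) + 2471) = 49691 + ((1104141/160)*(1/32869) + 2471) = 49691 + (1104141/5259040 + 2471) = 49691 + 12996191981/5259040 = 274323148621/5259040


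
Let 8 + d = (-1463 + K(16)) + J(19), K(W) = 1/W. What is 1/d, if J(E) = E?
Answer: -16/23231 ≈ -0.00068873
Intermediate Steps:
d = -23231/16 (d = -8 + ((-1463 + 1/16) + 19) = -8 + (-23407/16 + 19) = -8 - 23103/16 = -23231/16 ≈ -1451.9)
1/d = 1/(-23231/16) = -16/23231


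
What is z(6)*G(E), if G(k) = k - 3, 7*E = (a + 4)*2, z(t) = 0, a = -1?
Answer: 0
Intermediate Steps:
E = 6/7 (E = ((-1 + 4)*2)/7 = (3*2)/7 = (⅐)*6 = 6/7 ≈ 0.85714)
G(k) = -3 + k
z(6)*G(E) = 0*(-3 + 6/7) = 0*(-15/7) = 0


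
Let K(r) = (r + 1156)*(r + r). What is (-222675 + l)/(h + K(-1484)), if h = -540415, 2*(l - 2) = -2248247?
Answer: -2693593/866178 ≈ -3.1097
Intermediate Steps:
l = -2248243/2 (l = 2 + (1/2)*(-2248247) = 2 - 2248247/2 = -2248243/2 ≈ -1.1241e+6)
K(r) = 2*r*(1156 + r) (K(r) = (1156 + r)*(2*r) = 2*r*(1156 + r))
(-222675 + l)/(h + K(-1484)) = (-222675 - 2248243/2)/(-540415 + 2*(-1484)*(1156 - 1484)) = -2693593/(2*(-540415 + 2*(-1484)*(-328))) = -2693593/(2*(-540415 + 973504)) = -2693593/2/433089 = -2693593/2*1/433089 = -2693593/866178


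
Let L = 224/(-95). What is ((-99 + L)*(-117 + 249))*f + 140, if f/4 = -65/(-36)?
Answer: -5499808/57 ≈ -96488.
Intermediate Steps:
L = -224/95 (L = 224*(-1/95) = -224/95 ≈ -2.3579)
f = 65/9 (f = 4*(-65/(-36)) = 4*(-65*(-1/36)) = 4*(65/36) = 65/9 ≈ 7.2222)
((-99 + L)*(-117 + 249))*f + 140 = ((-99 - 224/95)*(-117 + 249))*(65/9) + 140 = -9629/95*132*(65/9) + 140 = -1271028/95*65/9 + 140 = -5507788/57 + 140 = -5499808/57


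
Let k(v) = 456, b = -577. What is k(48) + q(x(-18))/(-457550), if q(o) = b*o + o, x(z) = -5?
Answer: 20863992/45755 ≈ 455.99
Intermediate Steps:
q(o) = -576*o (q(o) = -577*o + o = -576*o)
k(48) + q(x(-18))/(-457550) = 456 - 576*(-5)/(-457550) = 456 + 2880*(-1/457550) = 456 - 288/45755 = 20863992/45755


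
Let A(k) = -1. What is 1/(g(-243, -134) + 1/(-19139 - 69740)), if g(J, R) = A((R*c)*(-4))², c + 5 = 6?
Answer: 88879/88878 ≈ 1.0000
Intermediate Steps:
c = 1 (c = -5 + 6 = 1)
g(J, R) = 1 (g(J, R) = (-1)² = 1)
1/(g(-243, -134) + 1/(-19139 - 69740)) = 1/(1 + 1/(-19139 - 69740)) = 1/(1 + 1/(-88879)) = 1/(1 - 1/88879) = 1/(88878/88879) = 88879/88878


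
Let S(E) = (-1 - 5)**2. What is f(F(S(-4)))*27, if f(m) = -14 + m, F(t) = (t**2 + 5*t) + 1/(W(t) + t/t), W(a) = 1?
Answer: 78975/2 ≈ 39488.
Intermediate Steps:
S(E) = 36 (S(E) = (-6)**2 = 36)
F(t) = 1/2 + t**2 + 5*t (F(t) = (t**2 + 5*t) + 1/(1 + t/t) = (t**2 + 5*t) + 1/(1 + 1) = (t**2 + 5*t) + 1/2 = 1/2 + t**2 + 5*t)
f(F(S(-4)))*27 = (-14 + (1/2 + 36**2 + 5*36))*27 = (-14 + (1/2 + 1296 + 180))*27 = (-14 + 2953/2)*27 = (2925/2)*27 = 78975/2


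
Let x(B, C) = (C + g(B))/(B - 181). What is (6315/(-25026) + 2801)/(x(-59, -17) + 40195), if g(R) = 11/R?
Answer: 27569327660/395662599099 ≈ 0.069679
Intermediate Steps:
x(B, C) = (C + 11/B)/(-181 + B) (x(B, C) = (C + 11/B)/(B - 181) = (C + 11/B)/(-181 + B))
(6315/(-25026) + 2801)/(x(-59, -17) + 40195) = (6315/(-25026) + 2801)/((11 - 59*(-17))/((-59)*(-181 - 59)) + 40195) = (6315*(-1/25026) + 2801)/(-1/59*(11 + 1003)/(-240) + 40195) = (-2105/8342 + 2801)/(-1/59*(-1/240)*1014 + 40195) = 23363837/(8342*(169/2360 + 40195)) = 23363837/(8342*(94860369/2360)) = (23363837/8342)*(2360/94860369) = 27569327660/395662599099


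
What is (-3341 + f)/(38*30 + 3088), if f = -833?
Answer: -2087/2114 ≈ -0.98723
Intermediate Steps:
(-3341 + f)/(38*30 + 3088) = (-3341 - 833)/(38*30 + 3088) = -4174/(1140 + 3088) = -4174/4228 = -4174*1/4228 = -2087/2114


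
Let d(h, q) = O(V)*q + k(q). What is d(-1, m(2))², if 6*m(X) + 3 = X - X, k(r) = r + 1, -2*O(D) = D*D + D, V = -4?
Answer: 49/4 ≈ 12.250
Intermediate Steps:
O(D) = -D/2 - D²/2 (O(D) = -(D*D + D)/2 = -(D² + D)/2 = -(D + D²)/2 = -D/2 - D²/2)
k(r) = 1 + r
m(X) = -½ (m(X) = -½ + (X - X)/6 = -½ + (⅙)*0 = -½ + 0 = -½)
d(h, q) = 1 - 5*q (d(h, q) = (-½*(-4)*(1 - 4))*q + (1 + q) = (-½*(-4)*(-3))*q + (1 + q) = -6*q + (1 + q) = 1 - 5*q)
d(-1, m(2))² = (1 - 5*(-½))² = (1 + 5/2)² = (7/2)² = 49/4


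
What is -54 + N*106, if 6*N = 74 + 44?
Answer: 6092/3 ≈ 2030.7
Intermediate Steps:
N = 59/3 (N = (74 + 44)/6 = (1/6)*118 = 59/3 ≈ 19.667)
-54 + N*106 = -54 + (59/3)*106 = -54 + 6254/3 = 6092/3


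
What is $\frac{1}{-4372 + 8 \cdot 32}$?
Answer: $- \frac{1}{4116} \approx -0.00024295$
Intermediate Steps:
$\frac{1}{-4372 + 8 \cdot 32} = \frac{1}{-4372 + 256} = \frac{1}{-4116} = - \frac{1}{4116}$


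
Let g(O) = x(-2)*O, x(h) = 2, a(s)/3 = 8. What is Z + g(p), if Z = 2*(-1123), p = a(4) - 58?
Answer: -2314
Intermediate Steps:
a(s) = 24 (a(s) = 3*8 = 24)
p = -34 (p = 24 - 58 = -34)
Z = -2246
g(O) = 2*O
Z + g(p) = -2246 + 2*(-34) = -2246 - 68 = -2314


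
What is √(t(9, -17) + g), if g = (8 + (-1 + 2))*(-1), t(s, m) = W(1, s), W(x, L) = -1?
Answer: I*√10 ≈ 3.1623*I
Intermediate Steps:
t(s, m) = -1
g = -9 (g = (8 + 1)*(-1) = 9*(-1) = -9)
√(t(9, -17) + g) = √(-1 - 9) = √(-10) = I*√10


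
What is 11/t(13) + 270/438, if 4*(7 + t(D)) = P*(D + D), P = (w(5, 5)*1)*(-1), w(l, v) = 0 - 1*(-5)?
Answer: 1949/5767 ≈ 0.33796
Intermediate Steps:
w(l, v) = 5 (w(l, v) = 0 + 5 = 5)
P = -5 (P = (5*1)*(-1) = 5*(-1) = -5)
t(D) = -7 - 5*D/2 (t(D) = -7 + (-5*(D + D))/4 = -7 + (-10*D)/4 = -7 - 5*D/2)
11/t(13) + 270/438 = 11/(-7 - 5/2*13) + 270/438 = 11/(-7 - 65/2) + 270*(1/438) = 11/(-79/2) + 45/73 = 11*(-2/79) + 45/73 = -22/79 + 45/73 = 1949/5767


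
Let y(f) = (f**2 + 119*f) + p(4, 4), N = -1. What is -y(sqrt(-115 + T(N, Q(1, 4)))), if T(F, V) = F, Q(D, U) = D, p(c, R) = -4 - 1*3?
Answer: 123 - 238*I*sqrt(29) ≈ 123.0 - 1281.7*I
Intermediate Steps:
p(c, R) = -7 (p(c, R) = -4 - 3 = -7)
y(f) = -7 + f**2 + 119*f (y(f) = (f**2 + 119*f) - 7 = -7 + f**2 + 119*f)
-y(sqrt(-115 + T(N, Q(1, 4)))) = -(-7 + (sqrt(-115 - 1))**2 + 119*sqrt(-115 - 1)) = -(-7 + (sqrt(-116))**2 + 119*sqrt(-116)) = -(-7 + (2*I*sqrt(29))**2 + 119*(2*I*sqrt(29))) = -(-7 - 116 + 238*I*sqrt(29)) = -(-123 + 238*I*sqrt(29)) = 123 - 238*I*sqrt(29)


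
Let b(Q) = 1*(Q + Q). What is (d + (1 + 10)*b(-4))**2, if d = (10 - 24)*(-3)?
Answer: 2116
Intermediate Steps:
b(Q) = 2*Q (b(Q) = 1*(2*Q) = 2*Q)
d = 42 (d = -14*(-3) = 42)
(d + (1 + 10)*b(-4))**2 = (42 + (1 + 10)*(2*(-4)))**2 = (42 + 11*(-8))**2 = (42 - 88)**2 = (-46)**2 = 2116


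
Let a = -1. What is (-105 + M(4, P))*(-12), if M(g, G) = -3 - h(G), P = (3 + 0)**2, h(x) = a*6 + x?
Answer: 1332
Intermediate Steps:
h(x) = -6 + x (h(x) = -1*6 + x = -6 + x)
P = 9 (P = 3**2 = 9)
M(g, G) = 3 - G (M(g, G) = -3 - (-6 + G) = -3 + (6 - G) = 3 - G)
(-105 + M(4, P))*(-12) = (-105 + (3 - 1*9))*(-12) = (-105 + (3 - 9))*(-12) = (-105 - 6)*(-12) = -111*(-12) = 1332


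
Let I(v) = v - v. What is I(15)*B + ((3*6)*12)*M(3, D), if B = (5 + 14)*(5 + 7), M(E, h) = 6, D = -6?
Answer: 1296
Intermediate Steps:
I(v) = 0
B = 228 (B = 19*12 = 228)
I(15)*B + ((3*6)*12)*M(3, D) = 0*228 + ((3*6)*12)*6 = 0 + (18*12)*6 = 0 + 216*6 = 0 + 1296 = 1296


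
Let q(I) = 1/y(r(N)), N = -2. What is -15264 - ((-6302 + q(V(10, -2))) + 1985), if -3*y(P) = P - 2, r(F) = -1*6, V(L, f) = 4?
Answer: -87579/8 ≈ -10947.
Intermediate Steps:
r(F) = -6
y(P) = 2/3 - P/3 (y(P) = -(P - 2)/3 = -(-2 + P)/3 = 2/3 - P/3)
q(I) = 3/8 (q(I) = 1/(2/3 - 1/3*(-6)) = 1/(2/3 + 2) = 1/(8/3) = 3/8)
-15264 - ((-6302 + q(V(10, -2))) + 1985) = -15264 - ((-6302 + 3/8) + 1985) = -15264 - (-50413/8 + 1985) = -15264 - 1*(-34533/8) = -15264 + 34533/8 = -87579/8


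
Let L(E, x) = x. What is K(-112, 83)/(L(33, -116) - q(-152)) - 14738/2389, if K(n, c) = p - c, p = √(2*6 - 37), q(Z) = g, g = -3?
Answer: -1467107/269957 - 5*I/113 ≈ -5.4346 - 0.044248*I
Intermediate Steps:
q(Z) = -3
p = 5*I (p = √(12 - 37) = √(-25) = 5*I ≈ 5.0*I)
K(n, c) = -c + 5*I (K(n, c) = 5*I - c = -c + 5*I)
K(-112, 83)/(L(33, -116) - q(-152)) - 14738/2389 = (-1*83 + 5*I)/(-116 - 1*(-3)) - 14738/2389 = (-83 + 5*I)/(-116 + 3) - 14738*1/2389 = (-83 + 5*I)/(-113) - 14738/2389 = (-83 + 5*I)*(-1/113) - 14738/2389 = (83/113 - 5*I/113) - 14738/2389 = -1467107/269957 - 5*I/113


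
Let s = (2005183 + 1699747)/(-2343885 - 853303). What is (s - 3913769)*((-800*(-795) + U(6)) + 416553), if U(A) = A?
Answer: -6585366426886779309/1598594 ≈ -4.1195e+12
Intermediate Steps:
s = -1852465/1598594 (s = 3704930/(-3197188) = 3704930*(-1/3197188) = -1852465/1598594 ≈ -1.1588)
(s - 3913769)*((-800*(-795) + U(6)) + 416553) = (-1852465/1598594 - 3913769)*((-800*(-795) + 6) + 416553) = -6256529493251*((636000 + 6) + 416553)/1598594 = -6256529493251*(636006 + 416553)/1598594 = -6256529493251/1598594*1052559 = -6585366426886779309/1598594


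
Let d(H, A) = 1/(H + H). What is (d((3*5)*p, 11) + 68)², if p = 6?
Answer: 149842081/32400 ≈ 4624.8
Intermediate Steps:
d(H, A) = 1/(2*H)
(d((3*5)*p, 11) + 68)² = (1/(2*(((3*5)*6))) + 68)² = (1/(2*((15*6))) + 68)² = ((½)/90 + 68)² = ((½)*(1/90) + 68)² = (1/180 + 68)² = (12241/180)² = 149842081/32400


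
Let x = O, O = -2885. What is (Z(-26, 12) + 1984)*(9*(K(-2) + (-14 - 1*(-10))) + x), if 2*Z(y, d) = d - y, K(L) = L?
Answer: -5886817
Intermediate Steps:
Z(y, d) = d/2 - y/2 (Z(y, d) = (d - y)/2 = d/2 - y/2)
x = -2885
(Z(-26, 12) + 1984)*(9*(K(-2) + (-14 - 1*(-10))) + x) = (((½)*12 - ½*(-26)) + 1984)*(9*(-2 + (-14 - 1*(-10))) - 2885) = ((6 + 13) + 1984)*(9*(-2 + (-14 + 10)) - 2885) = (19 + 1984)*(9*(-2 - 4) - 2885) = 2003*(9*(-6) - 2885) = 2003*(-54 - 2885) = 2003*(-2939) = -5886817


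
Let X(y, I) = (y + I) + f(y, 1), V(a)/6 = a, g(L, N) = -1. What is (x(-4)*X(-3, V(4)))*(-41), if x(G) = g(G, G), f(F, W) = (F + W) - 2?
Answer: 697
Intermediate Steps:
f(F, W) = -2 + F + W
V(a) = 6*a
x(G) = -1
X(y, I) = -1 + I + 2*y (X(y, I) = (y + I) + (-2 + y + 1) = (I + y) + (-1 + y) = -1 + I + 2*y)
(x(-4)*X(-3, V(4)))*(-41) = -(-1 + 6*4 + 2*(-3))*(-41) = -(-1 + 24 - 6)*(-41) = -1*17*(-41) = -17*(-41) = 697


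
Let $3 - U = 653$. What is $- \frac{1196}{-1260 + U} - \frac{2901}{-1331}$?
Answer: $\frac{3566393}{1271105} \approx 2.8057$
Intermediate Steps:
$U = -650$ ($U = 3 - 653 = -650$)
$- \frac{1196}{-1260 + U} - \frac{2901}{-1331} = - \frac{1196}{-1260 - 650} - \frac{2901}{-1331} = - \frac{1196}{-1910} - - \frac{2901}{1331} = \left(-1196\right) \left(- \frac{1}{1910}\right) + \frac{2901}{1331} = \frac{598}{955} + \frac{2901}{1331} = \frac{3566393}{1271105}$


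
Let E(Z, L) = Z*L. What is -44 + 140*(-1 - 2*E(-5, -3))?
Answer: -4384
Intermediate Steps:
E(Z, L) = L*Z
-44 + 140*(-1 - 2*E(-5, -3)) = -44 + 140*(-1 - (-6)*(-5)) = -44 + 140*(-1 - 2*15) = -44 + 140*(-1 - 30) = -44 + 140*(-31) = -44 - 4340 = -4384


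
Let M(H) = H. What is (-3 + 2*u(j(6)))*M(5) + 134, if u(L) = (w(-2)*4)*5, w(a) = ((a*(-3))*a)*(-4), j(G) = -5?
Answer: 9719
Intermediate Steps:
w(a) = 12*a² (w(a) = ((-3*a)*a)*(-4) = -3*a²*(-4) = 12*a²)
u(L) = 960 (u(L) = ((12*(-2)²)*4)*5 = ((12*4)*4)*5 = (48*4)*5 = 192*5 = 960)
(-3 + 2*u(j(6)))*M(5) + 134 = (-3 + 2*960)*5 + 134 = (-3 + 1920)*5 + 134 = 1917*5 + 134 = 9585 + 134 = 9719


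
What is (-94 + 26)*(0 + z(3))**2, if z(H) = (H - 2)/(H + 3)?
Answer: -17/9 ≈ -1.8889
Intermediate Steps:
z(H) = (-2 + H)/(3 + H)
(-94 + 26)*(0 + z(3))**2 = (-94 + 26)*(0 + (-2 + 3)/(3 + 3))**2 = -68*(0 + 1/6)**2 = -68*(1/6)**2 = -68*1/36 = -17/9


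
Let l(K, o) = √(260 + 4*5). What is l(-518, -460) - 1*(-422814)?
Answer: 422814 + 2*√70 ≈ 4.2283e+5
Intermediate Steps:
l(K, o) = 2*√70 (l(K, o) = √(260 + 20) = √280 = 2*√70)
l(-518, -460) - 1*(-422814) = 2*√70 - 1*(-422814) = 2*√70 + 422814 = 422814 + 2*√70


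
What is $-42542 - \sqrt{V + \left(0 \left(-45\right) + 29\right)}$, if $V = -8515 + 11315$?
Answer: $-42542 - \sqrt{2829} \approx -42595.0$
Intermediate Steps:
$V = 2800$
$-42542 - \sqrt{V + \left(0 \left(-45\right) + 29\right)} = -42542 - \sqrt{2800 + \left(0 \left(-45\right) + 29\right)} = -42542 - \sqrt{2800 + \left(0 + 29\right)} = -42542 - \sqrt{2800 + 29} = -42542 - \sqrt{2829}$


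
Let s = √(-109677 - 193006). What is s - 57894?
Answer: -57894 + I*√302683 ≈ -57894.0 + 550.17*I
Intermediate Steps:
s = I*√302683 (s = √(-302683) = I*√302683 ≈ 550.17*I)
s - 57894 = I*√302683 - 57894 = -57894 + I*√302683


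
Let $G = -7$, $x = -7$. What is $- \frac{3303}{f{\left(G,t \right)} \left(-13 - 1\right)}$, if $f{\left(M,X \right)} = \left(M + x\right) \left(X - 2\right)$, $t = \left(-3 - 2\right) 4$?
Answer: $\frac{3303}{4312} \approx 0.766$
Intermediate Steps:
$t = -20$ ($t = \left(-5\right) 4 = -20$)
$f{\left(M,X \right)} = \left(-7 + M\right) \left(-2 + X\right)$ ($f{\left(M,X \right)} = \left(M - 7\right) \left(X - 2\right) = \left(-7 + M\right) \left(-2 + X\right)$)
$- \frac{3303}{f{\left(G,t \right)} \left(-13 - 1\right)} = - \frac{3303}{\left(14 - -140 - -14 - -140\right) \left(-13 - 1\right)} = - \frac{3303}{\left(14 + 140 + 14 + 140\right) \left(-14\right)} = - \frac{3303}{308 \left(-14\right)} = - \frac{3303}{-4312} = \left(-3303\right) \left(- \frac{1}{4312}\right) = \frac{3303}{4312}$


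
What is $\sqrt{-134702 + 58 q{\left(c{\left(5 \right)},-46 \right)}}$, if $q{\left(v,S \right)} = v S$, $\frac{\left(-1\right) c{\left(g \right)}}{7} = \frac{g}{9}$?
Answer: $\frac{i \sqrt{1118938}}{3} \approx 352.6 i$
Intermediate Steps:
$c{\left(g \right)} = - \frac{7 g}{9}$ ($c{\left(g \right)} = - 7 \frac{g}{9} = - \frac{7 g}{9}$)
$q{\left(v,S \right)} = S v$
$\sqrt{-134702 + 58 q{\left(c{\left(5 \right)},-46 \right)}} = \sqrt{-134702 + 58 \left(- 46 \left(\left(- \frac{7}{9}\right) 5\right)\right)} = \sqrt{-134702 + 58 \left(\left(-46\right) \left(- \frac{35}{9}\right)\right)} = \sqrt{-134702 + 58 \cdot \frac{1610}{9}} = \sqrt{-134702 + \frac{93380}{9}} = \sqrt{- \frac{1118938}{9}} = \frac{i \sqrt{1118938}}{3}$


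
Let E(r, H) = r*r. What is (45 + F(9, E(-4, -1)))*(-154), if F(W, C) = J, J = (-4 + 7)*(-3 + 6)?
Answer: -8316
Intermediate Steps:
E(r, H) = r²
J = 9 (J = 3*3 = 9)
F(W, C) = 9
(45 + F(9, E(-4, -1)))*(-154) = (45 + 9)*(-154) = 54*(-154) = -8316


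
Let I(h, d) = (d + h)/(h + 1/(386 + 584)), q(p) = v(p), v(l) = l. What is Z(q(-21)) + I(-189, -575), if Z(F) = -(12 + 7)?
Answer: -2742171/183329 ≈ -14.958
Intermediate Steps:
q(p) = p
Z(F) = -19 (Z(F) = -1*19 = -19)
I(h, d) = (d + h)/(1/970 + h) (I(h, d) = (d + h)/(h + 1/970) = (d + h)/(1/970 + h))
Z(q(-21)) + I(-189, -575) = -19 + 970*(-575 - 189)/(1 + 970*(-189)) = -19 + 970*(-764)/(1 - 183330) = -19 + 970*(-764)/(-183329) = -19 + 970*(-1/183329)*(-764) = -19 + 741080/183329 = -2742171/183329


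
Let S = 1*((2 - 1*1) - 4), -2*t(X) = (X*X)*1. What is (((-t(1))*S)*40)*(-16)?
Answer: 960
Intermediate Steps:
t(X) = -X²/2 (t(X) = -X*X/2 = -X²/2)
S = -3 (S = 1*((2 - 1) - 4) = 1*(1 - 4) = 1*(-3) = -3)
(((-t(1))*S)*40)*(-16) = ((-(-1)*1²/2*(-3))*40)*(-16) = ((-(-1)/2*(-3))*40)*(-16) = ((-1*(-½)*(-3))*40)*(-16) = (((½)*(-3))*40)*(-16) = -3/2*40*(-16) = -60*(-16) = 960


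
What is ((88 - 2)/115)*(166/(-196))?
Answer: -3569/5635 ≈ -0.63336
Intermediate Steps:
((88 - 2)/115)*(166/(-196)) = ((1/115)*86)*(166*(-1/196)) = (86/115)*(-83/98) = -3569/5635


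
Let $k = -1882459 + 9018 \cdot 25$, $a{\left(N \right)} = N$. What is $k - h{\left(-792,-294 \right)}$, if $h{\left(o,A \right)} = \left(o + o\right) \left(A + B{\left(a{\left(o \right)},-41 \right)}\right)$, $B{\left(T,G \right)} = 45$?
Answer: $-2051425$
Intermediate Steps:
$k = -1657009$ ($k = -1882459 + 225450 = -1657009$)
$h{\left(o,A \right)} = 2 o \left(45 + A\right)$ ($h{\left(o,A \right)} = \left(o + o\right) \left(A + 45\right) = 2 o \left(45 + A\right)$)
$k - h{\left(-792,-294 \right)} = -1657009 - 2 \left(-792\right) \left(45 - 294\right) = -1657009 - 2 \left(-792\right) \left(-249\right) = -1657009 - 394416 = -2051425$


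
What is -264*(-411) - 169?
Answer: 108335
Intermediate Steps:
-264*(-411) - 169 = 108504 - 169 = 108335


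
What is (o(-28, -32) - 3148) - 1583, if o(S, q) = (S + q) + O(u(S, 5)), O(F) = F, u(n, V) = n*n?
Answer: -4007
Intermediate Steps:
u(n, V) = n**2
o(S, q) = S + q + S**2 (o(S, q) = (S + q) + S**2 = S + q + S**2)
(o(-28, -32) - 3148) - 1583 = ((-28 - 32 + (-28)**2) - 3148) - 1583 = ((-28 - 32 + 784) - 3148) - 1583 = (724 - 3148) - 1583 = -2424 - 1583 = -4007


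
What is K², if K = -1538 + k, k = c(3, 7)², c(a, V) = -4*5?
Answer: 1295044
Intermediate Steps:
c(a, V) = -20
k = 400 (k = (-20)² = 400)
K = -1138 (K = -1538 + 400 = -1138)
K² = (-1138)² = 1295044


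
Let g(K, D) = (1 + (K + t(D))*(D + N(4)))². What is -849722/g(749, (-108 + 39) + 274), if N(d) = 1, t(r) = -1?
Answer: -849722/23743419921 ≈ -3.5788e-5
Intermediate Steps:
g(K, D) = (1 + (1 + D)*(-1 + K))² (g(K, D) = (1 + (K - 1)*(D + 1))² = (1 + (-1 + K)*(1 + D))² = (1 + (1 + D)*(-1 + K))²)
-849722/g(749, (-108 + 39) + 274) = -849722/(749 - ((-108 + 39) + 274) + ((-108 + 39) + 274)*749)² = -849722/(749 - (-69 + 274) + (-69 + 274)*749)² = -849722/(749 - 1*205 + 205*749)² = -849722/(749 - 205 + 153545)² = -849722/(154089²) = -849722/23743419921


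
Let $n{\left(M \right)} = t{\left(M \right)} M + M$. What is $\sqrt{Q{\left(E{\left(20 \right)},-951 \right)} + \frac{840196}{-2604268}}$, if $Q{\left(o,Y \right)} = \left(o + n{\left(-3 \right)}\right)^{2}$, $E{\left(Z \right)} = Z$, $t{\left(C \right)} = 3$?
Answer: $\frac{3 \sqrt{2999121254557}}{651067} \approx 7.9798$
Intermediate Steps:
$n{\left(M \right)} = 4 M$ ($n{\left(M \right)} = 3 M + M = 4 M$)
$Q{\left(o,Y \right)} = \left(-12 + o\right)^{2}$ ($Q{\left(o,Y \right)} = \left(o + 4 \left(-3\right)\right)^{2} = \left(o - 12\right)^{2} = \left(-12 + o\right)^{2}$)
$\sqrt{Q{\left(E{\left(20 \right)},-951 \right)} + \frac{840196}{-2604268}} = \sqrt{\left(-12 + 20\right)^{2} + \frac{840196}{-2604268}} = \sqrt{8^{2} + 840196 \left(- \frac{1}{2604268}\right)} = \sqrt{64 - \frac{210049}{651067}} = \sqrt{\frac{41458239}{651067}} = \frac{3 \sqrt{2999121254557}}{651067}$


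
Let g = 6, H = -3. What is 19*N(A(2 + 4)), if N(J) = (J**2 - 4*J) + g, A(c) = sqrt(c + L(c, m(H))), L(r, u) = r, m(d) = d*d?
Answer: 342 - 152*sqrt(3) ≈ 78.728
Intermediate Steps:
m(d) = d**2
A(c) = sqrt(2)*sqrt(c) (A(c) = sqrt(c + c) = sqrt(2*c) = sqrt(2)*sqrt(c))
N(J) = 6 + J**2 - 4*J (N(J) = (J**2 - 4*J) + 6 = 6 + J**2 - 4*J)
19*N(A(2 + 4)) = 19*(6 + (sqrt(2)*sqrt(2 + 4))**2 - 4*sqrt(2)*sqrt(2 + 4)) = 19*(6 + (sqrt(2)*sqrt(6))**2 - 4*sqrt(2)*sqrt(6)) = 19*(6 + (2*sqrt(3))**2 - 8*sqrt(3)) = 19*(6 + 12 - 8*sqrt(3)) = 19*(18 - 8*sqrt(3)) = 342 - 152*sqrt(3)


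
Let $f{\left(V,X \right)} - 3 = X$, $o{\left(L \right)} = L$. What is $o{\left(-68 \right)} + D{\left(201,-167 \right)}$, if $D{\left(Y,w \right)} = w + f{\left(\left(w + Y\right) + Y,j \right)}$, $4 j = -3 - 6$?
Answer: $- \frac{937}{4} \approx -234.25$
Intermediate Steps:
$j = - \frac{9}{4}$ ($j = \frac{-3 - 6}{4} = \frac{1}{4} \left(-9\right) = - \frac{9}{4} \approx -2.25$)
$f{\left(V,X \right)} = 3 + X$
$D{\left(Y,w \right)} = \frac{3}{4} + w$ ($D{\left(Y,w \right)} = w + \left(3 - \frac{9}{4}\right) = w + \frac{3}{4} = \frac{3}{4} + w$)
$o{\left(-68 \right)} + D{\left(201,-167 \right)} = -68 + \left(\frac{3}{4} - 167\right) = -68 - \frac{665}{4} = - \frac{937}{4}$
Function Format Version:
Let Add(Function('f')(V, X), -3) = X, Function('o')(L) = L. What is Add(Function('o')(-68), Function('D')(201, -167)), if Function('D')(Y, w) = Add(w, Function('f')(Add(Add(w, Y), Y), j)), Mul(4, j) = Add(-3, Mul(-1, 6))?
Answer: Rational(-937, 4) ≈ -234.25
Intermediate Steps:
j = Rational(-9, 4) (j = Mul(Rational(1, 4), Add(-3, Mul(-1, 6))) = Mul(Rational(1, 4), Add(-3, -6)) = Mul(Rational(1, 4), -9) = Rational(-9, 4) ≈ -2.2500)
Function('f')(V, X) = Add(3, X)
Function('D')(Y, w) = Add(Rational(3, 4), w) (Function('D')(Y, w) = Add(w, Add(3, Rational(-9, 4))) = Add(w, Rational(3, 4)) = Add(Rational(3, 4), w))
Add(Function('o')(-68), Function('D')(201, -167)) = Add(-68, Add(Rational(3, 4), -167)) = Add(-68, Rational(-665, 4)) = Rational(-937, 4)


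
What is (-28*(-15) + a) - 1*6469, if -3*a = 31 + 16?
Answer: -18194/3 ≈ -6064.7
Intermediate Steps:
a = -47/3 (a = -(31 + 16)/3 = -1/3*47 = -47/3 ≈ -15.667)
(-28*(-15) + a) - 1*6469 = (-28*(-15) - 47/3) - 1*6469 = (420 - 47/3) - 6469 = 1213/3 - 6469 = -18194/3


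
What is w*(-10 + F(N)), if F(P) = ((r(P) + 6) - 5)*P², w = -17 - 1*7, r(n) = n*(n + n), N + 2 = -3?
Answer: -30360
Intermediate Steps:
N = -5 (N = -2 - 3 = -5)
r(n) = 2*n² (r(n) = n*(2*n) = 2*n²)
w = -24 (w = -17 - 7 = -24)
F(P) = P²*(1 + 2*P²) (F(P) = ((2*P² + 6) - 5)*P² = ((6 + 2*P²) - 5)*P² = (1 + 2*P²)*P² = P²*(1 + 2*P²))
w*(-10 + F(N)) = -24*(-10 + ((-5)² + 2*(-5)⁴)) = -24*(-10 + (25 + 2*625)) = -24*(-10 + (25 + 1250)) = -24*(-10 + 1275) = -24*1265 = -30360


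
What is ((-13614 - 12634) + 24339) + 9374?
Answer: 7465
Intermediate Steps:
((-13614 - 12634) + 24339) + 9374 = (-26248 + 24339) + 9374 = -1909 + 9374 = 7465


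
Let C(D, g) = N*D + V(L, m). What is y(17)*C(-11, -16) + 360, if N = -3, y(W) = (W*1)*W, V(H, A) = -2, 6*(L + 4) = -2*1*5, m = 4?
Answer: 9319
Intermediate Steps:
L = -17/3 (L = -4 + (-2*1*5)/6 = -4 + (-2*5)/6 = -4 + (⅙)*(-10) = -4 - 5/3 = -17/3 ≈ -5.6667)
y(W) = W² (y(W) = W*W = W²)
C(D, g) = -2 - 3*D (C(D, g) = -3*D - 2 = -2 - 3*D)
y(17)*C(-11, -16) + 360 = 17²*(-2 - 3*(-11)) + 360 = 289*(-2 + 33) + 360 = 289*31 + 360 = 8959 + 360 = 9319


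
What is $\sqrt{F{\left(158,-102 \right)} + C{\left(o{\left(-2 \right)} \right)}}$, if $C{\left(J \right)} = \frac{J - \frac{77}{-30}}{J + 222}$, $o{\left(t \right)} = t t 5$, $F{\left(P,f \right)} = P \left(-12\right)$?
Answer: $\frac{i \sqrt{206464245}}{330} \approx 43.542 i$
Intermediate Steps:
$F{\left(P,f \right)} = - 12 P$
$o{\left(t \right)} = 5 t^{2}$ ($o{\left(t \right)} = t^{2} \cdot 5 = 5 t^{2}$)
$C{\left(J \right)} = \frac{\frac{77}{30} + J}{222 + J}$ ($C{\left(J \right)} = \frac{J - - \frac{77}{30}}{222 + J} = \frac{J + \frac{77}{30}}{222 + J} = \frac{\frac{77}{30} + J}{222 + J}$)
$\sqrt{F{\left(158,-102 \right)} + C{\left(o{\left(-2 \right)} \right)}} = \sqrt{\left(-12\right) 158 + \frac{\frac{77}{30} + 5 \left(-2\right)^{2}}{222 + 5 \left(-2\right)^{2}}} = \sqrt{-1896 + \frac{\frac{77}{30} + 5 \cdot 4}{222 + 5 \cdot 4}} = \sqrt{-1896 + \frac{\frac{77}{30} + 20}{222 + 20}} = \sqrt{-1896 + \frac{1}{242} \cdot \frac{677}{30}} = \sqrt{-1896 + \frac{677}{7260}} = \sqrt{- \frac{13764283}{7260}} = \frac{i \sqrt{206464245}}{330}$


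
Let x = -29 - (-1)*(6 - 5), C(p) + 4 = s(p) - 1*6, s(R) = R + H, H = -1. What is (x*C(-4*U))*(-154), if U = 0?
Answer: -47432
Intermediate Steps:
s(R) = -1 + R (s(R) = R - 1 = -1 + R)
C(p) = -11 + p (C(p) = -4 + ((-1 + p) - 1*6) = -4 + ((-1 + p) - 6) = -4 + (-7 + p) = -11 + p)
x = -28 (x = -29 - (-1) = -29 - 1*(-1) = -29 + 1 = -28)
(x*C(-4*U))*(-154) = -28*(-11 - 4*0)*(-154) = -28*(-11 + 0)*(-154) = -28*(-11)*(-154) = 308*(-154) = -47432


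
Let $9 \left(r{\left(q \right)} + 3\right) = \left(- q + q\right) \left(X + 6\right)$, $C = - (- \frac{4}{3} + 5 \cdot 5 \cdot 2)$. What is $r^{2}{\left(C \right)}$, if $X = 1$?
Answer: $9$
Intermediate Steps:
$C = - \frac{146}{3}$ ($C = - (\left(-4\right) \frac{1}{3} + 25 \cdot 2) = - (- \frac{4}{3} + 50) = \left(-1\right) \frac{146}{3} = - \frac{146}{3} \approx -48.667$)
$r{\left(q \right)} = -3$ ($r{\left(q \right)} = -3 + \frac{\left(- q + q\right) \left(1 + 6\right)}{9} = -3 + \frac{0 \cdot 7}{9} = -3 + \frac{1}{9} \cdot 0 = -3 + 0 = -3$)
$r^{2}{\left(C \right)} = \left(-3\right)^{2} = 9$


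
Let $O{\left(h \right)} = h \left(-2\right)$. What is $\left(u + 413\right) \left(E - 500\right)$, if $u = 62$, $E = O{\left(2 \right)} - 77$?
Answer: $-275975$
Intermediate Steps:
$O{\left(h \right)} = - 2 h$
$E = -81$ ($E = \left(-2\right) 2 - 77 = -4 - 77 = -81$)
$\left(u + 413\right) \left(E - 500\right) = \left(62 + 413\right) \left(-81 - 500\right) = 475 \left(-581\right) = -275975$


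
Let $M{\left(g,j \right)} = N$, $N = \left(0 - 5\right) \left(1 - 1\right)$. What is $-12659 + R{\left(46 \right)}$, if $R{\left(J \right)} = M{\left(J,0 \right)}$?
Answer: $-12659$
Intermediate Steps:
$N = 0$ ($N = \left(-5\right) 0 = 0$)
$M{\left(g,j \right)} = 0$
$R{\left(J \right)} = 0$
$-12659 + R{\left(46 \right)} = -12659 + 0 = -12659$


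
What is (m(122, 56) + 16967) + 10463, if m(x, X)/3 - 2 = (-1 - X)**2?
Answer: 37183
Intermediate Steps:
m(x, X) = 6 + 3*(-1 - X)**2
(m(122, 56) + 16967) + 10463 = ((6 + 3*(1 + 56)**2) + 16967) + 10463 = ((6 + 3*57**2) + 16967) + 10463 = ((6 + 3*3249) + 16967) + 10463 = ((6 + 9747) + 16967) + 10463 = (9753 + 16967) + 10463 = 26720 + 10463 = 37183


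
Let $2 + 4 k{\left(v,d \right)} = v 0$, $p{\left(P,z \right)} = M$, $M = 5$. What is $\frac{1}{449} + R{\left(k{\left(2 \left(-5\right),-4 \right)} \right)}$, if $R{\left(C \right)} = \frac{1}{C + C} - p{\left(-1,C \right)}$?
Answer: $- \frac{2693}{449} \approx -5.9978$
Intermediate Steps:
$p{\left(P,z \right)} = 5$
$k{\left(v,d \right)} = - \frac{1}{2}$ ($k{\left(v,d \right)} = - \frac{1}{2} + \frac{v 0}{4} = - \frac{1}{2} + \frac{1}{4} \cdot 0 = - \frac{1}{2} + 0 = - \frac{1}{2}$)
$R{\left(C \right)} = -5 + \frac{1}{2 C}$ ($R{\left(C \right)} = \frac{1}{C + C} - 5 = \frac{1}{2 C} - 5 = -5 + \frac{1}{2 C}$)
$\frac{1}{449} + R{\left(k{\left(2 \left(-5\right),-4 \right)} \right)} = \frac{1}{449} - \left(5 - \frac{1}{2 \left(- \frac{1}{2}\right)}\right) = \frac{1}{449} + \left(-5 + \frac{1}{2} \left(-2\right)\right) = \frac{1}{449} - 6 = - \frac{2693}{449}$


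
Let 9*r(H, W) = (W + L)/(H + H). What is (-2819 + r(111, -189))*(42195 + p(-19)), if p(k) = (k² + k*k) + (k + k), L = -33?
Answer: -362641996/3 ≈ -1.2088e+8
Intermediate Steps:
r(H, W) = (-33 + W)/(18*H) (r(H, W) = ((W - 33)/(H + H))/9 = ((-33 + W)/((2*H)))/9 = ((-33 + W)*(1/(2*H)))/9 = ((-33 + W)/(2*H))/9 = (-33 + W)/(18*H))
p(k) = 2*k + 2*k² (p(k) = (k² + k²) + 2*k = 2*k² + 2*k = 2*k + 2*k²)
(-2819 + r(111, -189))*(42195 + p(-19)) = (-2819 + (1/18)*(-33 - 189)/111)*(42195 + 2*(-19)*(1 - 19)) = (-2819 + (1/18)*(1/111)*(-222))*(42195 + 2*(-19)*(-18)) = (-2819 - ⅑)*(42195 + 684) = -25372/9*42879 = -362641996/3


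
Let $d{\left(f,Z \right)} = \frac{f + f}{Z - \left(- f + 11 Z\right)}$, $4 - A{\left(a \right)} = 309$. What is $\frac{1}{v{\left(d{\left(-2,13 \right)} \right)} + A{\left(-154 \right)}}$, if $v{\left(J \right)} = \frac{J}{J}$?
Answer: $- \frac{1}{304} \approx -0.0032895$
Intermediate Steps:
$A{\left(a \right)} = -305$ ($A{\left(a \right)} = 4 - 309 = -305$)
$d{\left(f,Z \right)} = \frac{2 f}{f - 10 Z}$ ($d{\left(f,Z \right)} = \frac{2 f}{Z - \left(- f + 11 Z\right)} = \frac{2 f}{f - 10 Z}$)
$v{\left(J \right)} = 1$
$\frac{1}{v{\left(d{\left(-2,13 \right)} \right)} + A{\left(-154 \right)}} = \frac{1}{1 - 305} = \frac{1}{-304} = - \frac{1}{304}$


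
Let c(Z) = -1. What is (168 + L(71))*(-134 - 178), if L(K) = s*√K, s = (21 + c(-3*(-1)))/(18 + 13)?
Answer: -52416 - 6240*√71/31 ≈ -54112.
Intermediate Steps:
s = 20/31 (s = (21 - 1)/(18 + 13) = 20/31 ≈ 0.64516)
L(K) = 20*√K/31
(168 + L(71))*(-134 - 178) = (168 + 20*√71/31)*(-134 - 178) = (168 + 20*√71/31)*(-312) = -52416 - 6240*√71/31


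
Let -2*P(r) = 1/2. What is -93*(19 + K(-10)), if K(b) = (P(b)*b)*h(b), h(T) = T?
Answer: 558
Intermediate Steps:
P(r) = -¼ (P(r) = -½/2 = -½*½ = -¼)
K(b) = -b²/4 (K(b) = (-b/4)*b = -b²/4)
-93*(19 + K(-10)) = -93*(19 - ¼*(-10)²) = -93*(19 - ¼*100) = -93*(19 - 25) = -93*(-6) = 558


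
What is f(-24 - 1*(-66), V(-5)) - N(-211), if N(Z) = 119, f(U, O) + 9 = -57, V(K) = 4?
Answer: -185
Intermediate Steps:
f(U, O) = -66 (f(U, O) = -9 - 57 = -66)
f(-24 - 1*(-66), V(-5)) - N(-211) = -66 - 1*119 = -66 - 119 = -185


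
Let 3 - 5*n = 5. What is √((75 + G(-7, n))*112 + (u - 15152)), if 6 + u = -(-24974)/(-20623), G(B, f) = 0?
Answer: 2*I*√718686843646/20623 ≈ 82.214*I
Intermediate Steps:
n = -⅖ (n = ⅗ - ⅕*5 = ⅗ - 1 = -⅖ ≈ -0.40000)
u = -148712/20623 (u = -6 - (-24974)/(-20623) = -6 - (-24974)*(-1)/20623 = -6 - 1*24974/20623 = -6 - 24974/20623 = -148712/20623 ≈ -7.2110)
√((75 + G(-7, n))*112 + (u - 15152)) = √((75 + 0)*112 + (-148712/20623 - 15152)) = √(75*112 - 312628408/20623) = √(8400 - 312628408/20623) = √(-139395208/20623) = 2*I*√718686843646/20623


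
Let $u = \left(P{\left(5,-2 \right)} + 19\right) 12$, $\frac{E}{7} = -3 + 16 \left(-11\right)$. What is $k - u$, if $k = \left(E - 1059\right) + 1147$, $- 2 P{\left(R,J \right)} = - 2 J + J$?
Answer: $-1381$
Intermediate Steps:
$E = -1253$ ($E = 7 \left(-3 + 16 \left(-11\right)\right) = 7 \left(-3 - 176\right) = 7 \left(-179\right) = -1253$)
$P{\left(R,J \right)} = \frac{J}{2}$ ($P{\left(R,J \right)} = - \frac{- 2 J + J}{2} = - \frac{\left(-1\right) J}{2} = \frac{J}{2}$)
$u = 216$ ($u = \left(\frac{1}{2} \left(-2\right) + 19\right) 12 = \left(-1 + 19\right) 12 = 18 \cdot 12 = 216$)
$k = -1165$ ($k = \left(-1253 - 1059\right) + 1147 = -2312 + 1147 = -1165$)
$k - u = -1165 - 216 = -1381$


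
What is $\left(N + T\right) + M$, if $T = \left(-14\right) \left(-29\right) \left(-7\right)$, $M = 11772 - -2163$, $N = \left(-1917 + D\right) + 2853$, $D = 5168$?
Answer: $17197$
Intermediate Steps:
$N = 6104$ ($N = \left(-1917 + 5168\right) + 2853 = 3251 + 2853 = 6104$)
$M = 13935$ ($M = 11772 + 2163 = 13935$)
$T = -2842$ ($T = 406 \left(-7\right) = -2842$)
$\left(N + T\right) + M = \left(6104 - 2842\right) + 13935 = 3262 + 13935 = 17197$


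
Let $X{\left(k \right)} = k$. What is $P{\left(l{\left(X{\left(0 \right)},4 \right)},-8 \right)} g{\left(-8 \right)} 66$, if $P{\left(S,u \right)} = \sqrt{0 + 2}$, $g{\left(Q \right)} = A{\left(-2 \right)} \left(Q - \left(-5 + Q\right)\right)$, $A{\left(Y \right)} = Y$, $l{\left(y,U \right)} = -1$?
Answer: $- 660 \sqrt{2} \approx -933.38$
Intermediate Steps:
$g{\left(Q \right)} = -10$ ($g{\left(Q \right)} = - 2 \left(Q - \left(-5 + Q\right)\right) = \left(-2\right) 5 = -10$)
$P{\left(S,u \right)} = \sqrt{2}$
$P{\left(l{\left(X{\left(0 \right)},4 \right)},-8 \right)} g{\left(-8 \right)} 66 = \sqrt{2} \left(-10\right) 66 = - 10 \sqrt{2} \cdot 66 = - 660 \sqrt{2}$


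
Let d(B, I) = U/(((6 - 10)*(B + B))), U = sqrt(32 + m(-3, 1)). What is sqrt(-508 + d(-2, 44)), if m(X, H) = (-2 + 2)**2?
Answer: sqrt(-2032 + sqrt(2))/2 ≈ 22.531*I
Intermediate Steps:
m(X, H) = 0 (m(X, H) = 0**2 = 0)
U = 4*sqrt(2) (U = sqrt(32 + 0) = sqrt(32) = 4*sqrt(2) ≈ 5.6569)
d(B, I) = -sqrt(2)/(2*B) (d(B, I) = (4*sqrt(2))/(((6 - 10)*(B + B))) = (4*sqrt(2))/((-8*B)) = (4*sqrt(2))*(-1/(8*B)) = -sqrt(2)/(2*B))
sqrt(-508 + d(-2, 44)) = sqrt(-508 - 1/2*sqrt(2)/(-2)) = sqrt(-508 - 1/2*sqrt(2)*(-1/2)) = sqrt(-508 + sqrt(2)/4)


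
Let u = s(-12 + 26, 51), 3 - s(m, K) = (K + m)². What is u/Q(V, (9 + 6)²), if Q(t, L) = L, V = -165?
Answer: -4222/225 ≈ -18.764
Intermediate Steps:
s(m, K) = 3 - (K + m)²
u = -4222 (u = 3 - (51 + (-12 + 26))² = 3 - (51 + 14)² = 3 - 1*65² = 3 - 1*4225 = 3 - 4225 = -4222)
u/Q(V, (9 + 6)²) = -4222/(9 + 6)² = -4222/(15²) = -4222/225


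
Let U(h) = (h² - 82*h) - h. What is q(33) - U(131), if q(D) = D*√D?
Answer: -6288 + 33*√33 ≈ -6098.4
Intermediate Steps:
U(h) = h² - 83*h
q(D) = D^(3/2)
q(33) - U(131) = 33^(3/2) - 131*(-83 + 131) = 33*√33 - 131*48 = 33*√33 - 1*6288 = 33*√33 - 6288 = -6288 + 33*√33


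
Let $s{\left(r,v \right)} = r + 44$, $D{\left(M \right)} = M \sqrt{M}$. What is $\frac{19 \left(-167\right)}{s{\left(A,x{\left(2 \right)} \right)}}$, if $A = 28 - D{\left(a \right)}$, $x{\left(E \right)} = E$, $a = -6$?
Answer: $- \frac{3173}{75} + \frac{3173 i \sqrt{6}}{900} \approx -42.307 + 8.6358 i$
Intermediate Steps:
$D{\left(M \right)} = M^{\frac{3}{2}}$
$A = 28 + 6 i \sqrt{6}$ ($A = 28 - \left(-6\right)^{\frac{3}{2}} = 28 - - 6 i \sqrt{6} = 28 + 6 i \sqrt{6} \approx 28.0 + 14.697 i$)
$s{\left(r,v \right)} = 44 + r$
$\frac{19 \left(-167\right)}{s{\left(A,x{\left(2 \right)} \right)}} = \frac{19 \left(-167\right)}{44 + \left(28 + 6 i \sqrt{6}\right)} = - \frac{3173}{72 + 6 i \sqrt{6}}$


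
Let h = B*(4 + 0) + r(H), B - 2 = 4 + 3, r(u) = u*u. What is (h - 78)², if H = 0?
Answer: 1764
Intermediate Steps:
r(u) = u²
B = 9 (B = 2 + (4 + 3) = 2 + 7 = 9)
h = 36 (h = 9*(4 + 0) + 0² = 9*4 + 0 = 36 + 0 = 36)
(h - 78)² = (36 - 78)² = (-42)² = 1764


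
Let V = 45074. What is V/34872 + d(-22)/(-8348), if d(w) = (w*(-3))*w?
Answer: 53363987/36388932 ≈ 1.4665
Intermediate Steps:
d(w) = -3*w² (d(w) = (-3*w)*w = -3*w²)
V/34872 + d(-22)/(-8348) = 45074/34872 - 3*(-22)²/(-8348) = 45074*(1/34872) - 3*484*(-1/8348) = 22537/17436 - 1452*(-1/8348) = 22537/17436 + 363/2087 = 53363987/36388932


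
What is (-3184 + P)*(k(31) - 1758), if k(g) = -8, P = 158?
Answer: 5343916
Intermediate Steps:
(-3184 + P)*(k(31) - 1758) = (-3184 + 158)*(-8 - 1758) = -3026*(-1766) = 5343916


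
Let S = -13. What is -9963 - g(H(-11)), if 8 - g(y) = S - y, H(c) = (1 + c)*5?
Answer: -9934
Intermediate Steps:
H(c) = 5 + 5*c
g(y) = 21 + y (g(y) = 8 - (-13 - y) = 8 + (13 + y) = 21 + y)
-9963 - g(H(-11)) = -9963 - (21 + (5 + 5*(-11))) = -9963 - (21 + (5 - 55)) = -9963 - (21 - 50) = -9963 - 1*(-29) = -9963 + 29 = -9934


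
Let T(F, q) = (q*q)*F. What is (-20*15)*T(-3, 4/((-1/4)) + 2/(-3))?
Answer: 250000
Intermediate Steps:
T(F, q) = F*q² (T(F, q) = q²*F = F*q²)
(-20*15)*T(-3, 4/((-1/4)) + 2/(-3)) = (-20*15)*(-3*(4/((-1/4)) + 2/(-3))²) = -(-900)*(4/((-1*¼)) + 2*(-⅓))² = -(-900)*(4/(-¼) - ⅔)² = -(-900)*(4*(-4) - ⅔)² = -(-900)*(-16 - ⅔)² = -(-900)*(-50/3)² = -(-900)*2500/9 = -300*(-2500/3) = 250000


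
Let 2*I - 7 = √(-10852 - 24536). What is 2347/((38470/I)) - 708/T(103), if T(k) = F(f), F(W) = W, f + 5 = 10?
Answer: -2175655/15388 + 7041*I*√983/38470 ≈ -141.39 + 5.7384*I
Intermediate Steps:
f = 5 (f = -5 + 10 = 5)
I = 7/2 + 3*I*√983 (I = 7/2 + √(-10852 - 24536)/2 = 7/2 + √(-35388)/2 = 7/2 + (6*I*√983)/2 = 7/2 + 3*I*√983 ≈ 3.5 + 94.058*I)
T(k) = 5
2347/((38470/I)) - 708/T(103) = 2347/((38470/(7/2 + 3*I*√983))) - 708/5 = 2347*(7/76940 + 3*I*√983/38470) - 708*⅕ = (16429/76940 + 7041*I*√983/38470) - 708/5 = -2175655/15388 + 7041*I*√983/38470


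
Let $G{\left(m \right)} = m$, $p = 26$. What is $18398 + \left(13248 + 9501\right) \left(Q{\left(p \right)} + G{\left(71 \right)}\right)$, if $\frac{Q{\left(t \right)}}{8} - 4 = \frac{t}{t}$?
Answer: $2543537$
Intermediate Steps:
$Q{\left(t \right)} = 40$ ($Q{\left(t \right)} = 32 + 8 \frac{t}{t} = 32 + 8 \cdot 1 = 32 + 8 = 40$)
$18398 + \left(13248 + 9501\right) \left(Q{\left(p \right)} + G{\left(71 \right)}\right) = 18398 + \left(13248 + 9501\right) \left(40 + 71\right) = 18398 + 22749 \cdot 111 = 18398 + 2525139 = 2543537$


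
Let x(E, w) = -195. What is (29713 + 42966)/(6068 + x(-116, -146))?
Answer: 72679/5873 ≈ 12.375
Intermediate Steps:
(29713 + 42966)/(6068 + x(-116, -146)) = (29713 + 42966)/(6068 - 195) = 72679/5873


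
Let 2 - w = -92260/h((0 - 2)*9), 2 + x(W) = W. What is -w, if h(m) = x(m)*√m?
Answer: -2 - 4613*I*√2/6 ≈ -2.0 - 1087.3*I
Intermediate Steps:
x(W) = -2 + W
h(m) = √m*(-2 + m) (h(m) = (-2 + m)*√m = √m*(-2 + m))
w = 2 + 4613*I*√2/6 (w = 2 - (-92260)/(√((0 - 2)*9)*(-2 + (0 - 2)*9)) = 2 - (-92260)/(√(-2*9)*(-2 - 2*9)) = 2 - (-92260)/(√(-18)*(-2 - 18)) = 2 - (-92260)/((3*I*√2)*(-20)) = 2 - (-92260)/((-60*I*√2)) = 2 - (-92260)*I*√2/120 = 2 - (-4613)*I*√2/6 = 2 + 4613*I*√2/6 ≈ 2.0 + 1087.3*I)
-w = -(2 + 4613*I*√2/6) = -2 - 4613*I*√2/6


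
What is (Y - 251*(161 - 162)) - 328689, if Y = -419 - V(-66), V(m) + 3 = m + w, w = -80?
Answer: -328708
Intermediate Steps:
V(m) = -83 + m (V(m) = -3 + (m - 80) = -3 + (-80 + m) = -83 + m)
Y = -270 (Y = -419 - (-83 - 66) = -419 - 1*(-149) = -419 + 149 = -270)
(Y - 251*(161 - 162)) - 328689 = (-270 - 251*(161 - 162)) - 328689 = (-270 - 251*(-1)) - 328689 = (-270 + 251) - 328689 = -19 - 328689 = -328708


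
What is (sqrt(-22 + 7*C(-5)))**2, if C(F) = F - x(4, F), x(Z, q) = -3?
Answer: -36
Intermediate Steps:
C(F) = 3 + F (C(F) = F - 1*(-3) = F + 3 = 3 + F)
(sqrt(-22 + 7*C(-5)))**2 = (sqrt(-22 + 7*(3 - 5)))**2 = (sqrt(-22 + 7*(-2)))**2 = (sqrt(-22 - 14))**2 = (sqrt(-36))**2 = (6*I)**2 = -36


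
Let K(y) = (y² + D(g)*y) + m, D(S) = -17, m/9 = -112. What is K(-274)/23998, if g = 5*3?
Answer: 39363/11999 ≈ 3.2805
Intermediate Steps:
g = 15
m = -1008 (m = 9*(-112) = -1008)
K(y) = -1008 + y² - 17*y (K(y) = (y² - 17*y) - 1008 = -1008 + y² - 17*y)
K(-274)/23998 = (-1008 + (-274)² - 17*(-274))/23998 = (-1008 + 75076 + 4658)*(1/23998) = 78726*(1/23998) = 39363/11999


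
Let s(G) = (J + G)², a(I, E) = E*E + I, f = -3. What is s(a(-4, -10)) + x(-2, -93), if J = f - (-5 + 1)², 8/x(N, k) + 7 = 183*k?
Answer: 50473573/8513 ≈ 5929.0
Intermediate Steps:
x(N, k) = 8/(-7 + 183*k)
a(I, E) = I + E² (a(I, E) = E² + I = I + E²)
J = -19 (J = -3 - (-5 + 1)² = -3 - 1*(-4)² = -3 - 1*16 = -3 - 16 = -19)
s(G) = (-19 + G)²
s(a(-4, -10)) + x(-2, -93) = (-19 + (-4 + (-10)²))² + 8/(-7 + 183*(-93)) = (-19 + (-4 + 100))² + 8/(-7 - 17019) = (-19 + 96)² + 8/(-17026) = 77² + 8*(-1/17026) = 5929 - 4/8513 = 50473573/8513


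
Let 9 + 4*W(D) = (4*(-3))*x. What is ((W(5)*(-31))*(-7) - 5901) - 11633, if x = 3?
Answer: -79901/4 ≈ -19975.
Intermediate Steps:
W(D) = -45/4 (W(D) = -9/4 + ((4*(-3))*3)/4 = -9/4 + (-12*3)/4 = -9/4 + (1/4)*(-36) = -9/4 - 9 = -45/4)
((W(5)*(-31))*(-7) - 5901) - 11633 = (-45/4*(-31)*(-7) - 5901) - 11633 = ((1395/4)*(-7) - 5901) - 11633 = (-9765/4 - 5901) - 11633 = -33369/4 - 11633 = -79901/4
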